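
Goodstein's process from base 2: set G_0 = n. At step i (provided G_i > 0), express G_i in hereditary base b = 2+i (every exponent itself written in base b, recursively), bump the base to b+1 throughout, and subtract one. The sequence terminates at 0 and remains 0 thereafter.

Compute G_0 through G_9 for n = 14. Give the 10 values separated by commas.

14, 110, 1281, 18750, 326591, 5862840, 134404971, 3487116548, 100000555551, 3138429262496

(0) 14|_2 = 2^(2 + 1) + 2^2 + 2 ↦ 3^(3 + 1) + 3^3 + 3|_3 = 111 ⇒ 110
(1) 110|_3 = 3^(3 + 1) + 3^3 + 2 ↦ 4^(4 + 1) + 4^4 + 2|_4 = 1282 ⇒ 1281
(2) 1281|_4 = 4^(4 + 1) + 4^4 + 1 ↦ 5^(5 + 1) + 5^5 + 1|_5 = 18751 ⇒ 18750
(3) 18750|_5 = 5^(5 + 1) + 5^5 ↦ 6^(6 + 1) + 6^6|_6 = 326592 ⇒ 326591
(4) 326591|_6 = 6^(6 + 1) + 5·6^5 + 5·6^4 + 5·6^3 + 5·6^2 + 5·6 + 5 ↦ 7^(7 + 1) + 5·7^5 + 5·7^4 + 5·7^3 + 5·7^2 + 5·7 + 5|_7 = 5862841 ⇒ 5862840
(5) 5862840|_7 = 7^(7 + 1) + 5·7^5 + 5·7^4 + 5·7^3 + 5·7^2 + 5·7 + 4 ↦ 8^(8 + 1) + 5·8^5 + 5·8^4 + 5·8^3 + 5·8^2 + 5·8 + 4|_8 = 134404972 ⇒ 134404971
(6) 134404971|_8 = 8^(8 + 1) + 5·8^5 + 5·8^4 + 5·8^3 + 5·8^2 + 5·8 + 3 ↦ 9^(9 + 1) + 5·9^5 + 5·9^4 + 5·9^3 + 5·9^2 + 5·9 + 3|_9 = 3487116549 ⇒ 3487116548
(7) 3487116548|_9 = 9^(9 + 1) + 5·9^5 + 5·9^4 + 5·9^3 + 5·9^2 + 5·9 + 2 ↦ 10^(10 + 1) + 5·10^5 + 5·10^4 + 5·10^3 + 5·10^2 + 5·10 + 2|_10 = 100000555552 ⇒ 100000555551
(8) 100000555551|_10 = 10^(10 + 1) + 5·10^5 + 5·10^4 + 5·10^3 + 5·10^2 + 5·10 + 1 ↦ 11^(11 + 1) + 5·11^5 + 5·11^4 + 5·11^3 + 5·11^2 + 5·11 + 1|_11 = 3138429262497 ⇒ 3138429262496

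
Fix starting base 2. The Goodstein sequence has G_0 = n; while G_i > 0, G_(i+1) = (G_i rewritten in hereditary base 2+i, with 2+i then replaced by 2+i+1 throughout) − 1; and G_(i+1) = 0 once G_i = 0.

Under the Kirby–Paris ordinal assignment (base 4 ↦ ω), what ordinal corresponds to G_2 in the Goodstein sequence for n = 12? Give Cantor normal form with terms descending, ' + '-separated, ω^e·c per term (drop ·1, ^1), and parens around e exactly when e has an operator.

(0) 12|_2 = 2^(2 + 1) + 2^2 ↦ 3^(3 + 1) + 3^3|_3 = 108 ⇒ 107
(1) 107|_3 = 3^(3 + 1) + 2·3^2 + 2·3 + 2 ↦ 4^(4 + 1) + 2·4^2 + 2·4 + 2|_4 = 1066 ⇒ 1065
(2) 1065|_4 = 4^(4 + 1) + 2·4^2 + 2·4 + 1 ↦ 5^(5 + 1) + 2·5^2 + 2·5 + 1|_5 = 15686 ⇒ 15685

ω^(ω + 1) + ω^2·2 + ω·2 + 1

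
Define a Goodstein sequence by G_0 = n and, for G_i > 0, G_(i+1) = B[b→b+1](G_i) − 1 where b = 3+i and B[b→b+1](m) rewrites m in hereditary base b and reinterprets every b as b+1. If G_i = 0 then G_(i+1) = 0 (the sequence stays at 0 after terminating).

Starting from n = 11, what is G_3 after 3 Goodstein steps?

35

[0] 11 ≡ 3^2 + 2 (base 3). Lift 4: 18. −1: 17.
[1] 17 ≡ 4^2 + 1 (base 4). Lift 5: 26. −1: 25.
[2] 25 ≡ 5^2 (base 5). Lift 6: 36. −1: 35.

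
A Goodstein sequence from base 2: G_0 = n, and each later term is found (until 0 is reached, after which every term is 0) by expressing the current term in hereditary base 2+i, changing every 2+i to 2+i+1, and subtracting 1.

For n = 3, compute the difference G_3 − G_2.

-1

G_0=3  [base 2] 2 + 1  →[2↦3]→  3 + 1 = 4  −1 ⇒ G_1=3
G_1=3  [base 3] 3  →[3↦4]→  4 = 4  −1 ⇒ G_2=3
G_2=3  [base 4] 3  →[4↦5]→  3 = 3  −1 ⇒ G_3=2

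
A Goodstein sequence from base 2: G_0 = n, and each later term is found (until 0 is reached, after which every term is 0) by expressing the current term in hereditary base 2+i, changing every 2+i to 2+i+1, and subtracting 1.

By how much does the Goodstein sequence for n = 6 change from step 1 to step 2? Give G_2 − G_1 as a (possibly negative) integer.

i=0: 6 = 2^2 + 2 (b=2); 2→3: 3^3 + 3 = 30; 30−1 = 29
i=1: 29 = 3^3 + 2 (b=3); 3→4: 4^4 + 2 = 258; 258−1 = 257

228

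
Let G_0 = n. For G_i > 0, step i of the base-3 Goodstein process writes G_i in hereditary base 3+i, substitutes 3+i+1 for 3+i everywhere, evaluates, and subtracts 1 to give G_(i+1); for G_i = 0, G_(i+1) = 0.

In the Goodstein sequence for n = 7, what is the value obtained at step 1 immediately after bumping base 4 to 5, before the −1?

(0) 7|_3 = 2·3 + 1 ↦ 2·4 + 1|_4 = 9 ⇒ 8
(1) 8|_4 = 2·4 ↦ 2·5|_5 = 10 ⇒ 9

10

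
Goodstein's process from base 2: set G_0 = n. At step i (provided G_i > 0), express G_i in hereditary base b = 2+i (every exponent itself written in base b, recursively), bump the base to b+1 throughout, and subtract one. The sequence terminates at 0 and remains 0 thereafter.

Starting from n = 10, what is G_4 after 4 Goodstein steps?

279935

base 2: 10 = 2^(2 + 1) + 2; at 3: 3^(3 + 1) + 3 = 84; next = 83
base 3: 83 = 3^(3 + 1) + 2; at 4: 4^(4 + 1) + 2 = 1026; next = 1025
base 4: 1025 = 4^(4 + 1) + 1; at 5: 5^(5 + 1) + 1 = 15626; next = 15625
base 5: 15625 = 5^(5 + 1); at 6: 6^(6 + 1) = 279936; next = 279935
base 6: 279935 = 5·6^6 + 5·6^5 + 5·6^4 + 5·6^3 + 5·6^2 + 5·6 + 5; at 7: 5·7^7 + 5·7^5 + 5·7^4 + 5·7^3 + 5·7^2 + 5·7 + 5 = 4215755; next = 4215754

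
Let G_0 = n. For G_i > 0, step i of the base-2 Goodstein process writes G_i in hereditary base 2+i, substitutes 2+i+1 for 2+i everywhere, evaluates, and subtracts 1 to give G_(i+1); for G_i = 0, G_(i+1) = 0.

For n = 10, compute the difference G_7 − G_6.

1853361269

step 0: 10 = 2^(2 + 1) + 2; sub 3 for 2: 3^(3 + 1) + 3; = 84; G_1 = 84−1 = 83
step 1: 83 = 3^(3 + 1) + 2; sub 4 for 3: 4^(4 + 1) + 2; = 1026; G_2 = 1026−1 = 1025
step 2: 1025 = 4^(4 + 1) + 1; sub 5 for 4: 5^(5 + 1) + 1; = 15626; G_3 = 15626−1 = 15625
step 3: 15625 = 5^(5 + 1); sub 6 for 5: 6^(6 + 1); = 279936; G_4 = 279936−1 = 279935
step 4: 279935 = 5·6^6 + 5·6^5 + 5·6^4 + 5·6^3 + 5·6^2 + 5·6 + 5; sub 7 for 6: 5·7^7 + 5·7^5 + 5·7^4 + 5·7^3 + 5·7^2 + 5·7 + 5; = 4215755; G_5 = 4215755−1 = 4215754
step 5: 4215754 = 5·7^7 + 5·7^5 + 5·7^4 + 5·7^3 + 5·7^2 + 5·7 + 4; sub 8 for 7: 5·8^8 + 5·8^5 + 5·8^4 + 5·8^3 + 5·8^2 + 5·8 + 4; = 84073324; G_6 = 84073324−1 = 84073323
step 6: 84073323 = 5·8^8 + 5·8^5 + 5·8^4 + 5·8^3 + 5·8^2 + 5·8 + 3; sub 9 for 8: 5·9^9 + 5·9^5 + 5·9^4 + 5·9^3 + 5·9^2 + 5·9 + 3; = 1937434593; G_7 = 1937434593−1 = 1937434592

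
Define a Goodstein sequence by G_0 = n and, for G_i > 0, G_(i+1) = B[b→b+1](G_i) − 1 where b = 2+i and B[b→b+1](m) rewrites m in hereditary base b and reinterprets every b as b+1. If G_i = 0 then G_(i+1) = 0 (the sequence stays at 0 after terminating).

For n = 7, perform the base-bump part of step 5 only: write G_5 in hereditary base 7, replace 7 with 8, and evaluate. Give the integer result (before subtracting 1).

16777216

G_0=7  [base 2] 2^2 + 2 + 1  →[2↦3]→  3^3 + 3 + 1 = 31  −1 ⇒ G_1=30
G_1=30  [base 3] 3^3 + 3  →[3↦4]→  4^4 + 4 = 260  −1 ⇒ G_2=259
G_2=259  [base 4] 4^4 + 3  →[4↦5]→  5^5 + 3 = 3128  −1 ⇒ G_3=3127
G_3=3127  [base 5] 5^5 + 2  →[5↦6]→  6^6 + 2 = 46658  −1 ⇒ G_4=46657
G_4=46657  [base 6] 6^6 + 1  →[6↦7]→  7^7 + 1 = 823544  −1 ⇒ G_5=823543
G_5=823543  [base 7] 7^7  →[7↦8]→  8^8 = 16777216  −1 ⇒ G_6=16777215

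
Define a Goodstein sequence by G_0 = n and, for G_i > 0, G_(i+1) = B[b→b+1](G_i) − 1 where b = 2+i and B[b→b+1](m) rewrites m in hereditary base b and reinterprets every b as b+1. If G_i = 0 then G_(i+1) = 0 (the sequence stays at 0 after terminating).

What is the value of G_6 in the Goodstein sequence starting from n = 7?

16777215

G_0=7  [base 2] 2^2 + 2 + 1  →[2↦3]→  3^3 + 3 + 1 = 31  −1 ⇒ G_1=30
G_1=30  [base 3] 3^3 + 3  →[3↦4]→  4^4 + 4 = 260  −1 ⇒ G_2=259
G_2=259  [base 4] 4^4 + 3  →[4↦5]→  5^5 + 3 = 3128  −1 ⇒ G_3=3127
G_3=3127  [base 5] 5^5 + 2  →[5↦6]→  6^6 + 2 = 46658  −1 ⇒ G_4=46657
G_4=46657  [base 6] 6^6 + 1  →[6↦7]→  7^7 + 1 = 823544  −1 ⇒ G_5=823543
G_5=823543  [base 7] 7^7  →[7↦8]→  8^8 = 16777216  −1 ⇒ G_6=16777215
G_6=16777215  [base 8] 7·8^7 + 7·8^6 + 7·8^5 + 7·8^4 + 7·8^3 + 7·8^2 + 7·8 + 7  →[8↦9]→  7·9^7 + 7·9^6 + 7·9^5 + 7·9^4 + 7·9^3 + 7·9^2 + 7·9 + 7 = 37665880  −1 ⇒ G_7=37665879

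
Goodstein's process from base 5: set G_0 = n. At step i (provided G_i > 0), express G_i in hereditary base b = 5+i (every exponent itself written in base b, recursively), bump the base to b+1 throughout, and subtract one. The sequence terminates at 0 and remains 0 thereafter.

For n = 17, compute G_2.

21

G_0=17  [base 5] 3·5 + 2  →[5↦6]→  3·6 + 2 = 20  −1 ⇒ G_1=19
G_1=19  [base 6] 3·6 + 1  →[6↦7]→  3·7 + 1 = 22  −1 ⇒ G_2=21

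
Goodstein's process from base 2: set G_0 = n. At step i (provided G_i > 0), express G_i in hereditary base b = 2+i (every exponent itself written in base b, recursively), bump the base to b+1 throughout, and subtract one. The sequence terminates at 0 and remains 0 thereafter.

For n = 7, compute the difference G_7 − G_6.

20888664

G_0=7  [base 2] 2^2 + 2 + 1  →[2↦3]→  3^3 + 3 + 1 = 31  −1 ⇒ G_1=30
G_1=30  [base 3] 3^3 + 3  →[3↦4]→  4^4 + 4 = 260  −1 ⇒ G_2=259
G_2=259  [base 4] 4^4 + 3  →[4↦5]→  5^5 + 3 = 3128  −1 ⇒ G_3=3127
G_3=3127  [base 5] 5^5 + 2  →[5↦6]→  6^6 + 2 = 46658  −1 ⇒ G_4=46657
G_4=46657  [base 6] 6^6 + 1  →[6↦7]→  7^7 + 1 = 823544  −1 ⇒ G_5=823543
G_5=823543  [base 7] 7^7  →[7↦8]→  8^8 = 16777216  −1 ⇒ G_6=16777215
G_6=16777215  [base 8] 7·8^7 + 7·8^6 + 7·8^5 + 7·8^4 + 7·8^3 + 7·8^2 + 7·8 + 7  →[8↦9]→  7·9^7 + 7·9^6 + 7·9^5 + 7·9^4 + 7·9^3 + 7·9^2 + 7·9 + 7 = 37665880  −1 ⇒ G_7=37665879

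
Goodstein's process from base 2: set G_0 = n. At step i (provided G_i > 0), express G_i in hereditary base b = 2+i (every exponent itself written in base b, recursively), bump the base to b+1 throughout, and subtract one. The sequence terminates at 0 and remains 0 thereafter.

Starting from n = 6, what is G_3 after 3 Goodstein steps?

3125

step 0: 6 = 2^2 + 2; sub 3 for 2: 3^3 + 3; = 30; G_1 = 30−1 = 29
step 1: 29 = 3^3 + 2; sub 4 for 3: 4^4 + 2; = 258; G_2 = 258−1 = 257
step 2: 257 = 4^4 + 1; sub 5 for 4: 5^5 + 1; = 3126; G_3 = 3126−1 = 3125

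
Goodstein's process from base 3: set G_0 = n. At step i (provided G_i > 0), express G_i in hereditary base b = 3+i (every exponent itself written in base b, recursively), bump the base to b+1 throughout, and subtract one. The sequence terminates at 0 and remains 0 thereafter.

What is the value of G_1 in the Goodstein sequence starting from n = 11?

17

i=0: 11 = 3^2 + 2 (b=3); 3→4: 4^2 + 2 = 18; 18−1 = 17
i=1: 17 = 4^2 + 1 (b=4); 4→5: 5^2 + 1 = 26; 26−1 = 25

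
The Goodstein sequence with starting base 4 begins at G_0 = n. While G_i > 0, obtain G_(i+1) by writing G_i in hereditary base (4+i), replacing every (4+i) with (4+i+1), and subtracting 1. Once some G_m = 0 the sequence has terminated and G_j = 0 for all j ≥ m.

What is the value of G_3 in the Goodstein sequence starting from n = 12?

i=0: 12 = 3·4 (b=4); 4→5: 3·5 = 15; 15−1 = 14
i=1: 14 = 2·5 + 4 (b=5); 5→6: 2·6 + 4 = 16; 16−1 = 15
i=2: 15 = 2·6 + 3 (b=6); 6→7: 2·7 + 3 = 17; 17−1 = 16
i=3: 16 = 2·7 + 2 (b=7); 7→8: 2·8 + 2 = 18; 18−1 = 17

16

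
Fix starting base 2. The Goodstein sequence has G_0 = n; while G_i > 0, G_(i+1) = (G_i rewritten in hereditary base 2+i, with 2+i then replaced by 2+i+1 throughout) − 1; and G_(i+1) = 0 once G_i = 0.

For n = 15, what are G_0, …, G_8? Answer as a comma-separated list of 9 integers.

G_0=15  [base 2] 2^(2 + 1) + 2^2 + 2 + 1  →[2↦3]→  3^(3 + 1) + 3^3 + 3 + 1 = 112  −1 ⇒ G_1=111
G_1=111  [base 3] 3^(3 + 1) + 3^3 + 3  →[3↦4]→  4^(4 + 1) + 4^4 + 4 = 1284  −1 ⇒ G_2=1283
G_2=1283  [base 4] 4^(4 + 1) + 4^4 + 3  →[4↦5]→  5^(5 + 1) + 5^5 + 3 = 18753  −1 ⇒ G_3=18752
G_3=18752  [base 5] 5^(5 + 1) + 5^5 + 2  →[5↦6]→  6^(6 + 1) + 6^6 + 2 = 326594  −1 ⇒ G_4=326593
G_4=326593  [base 6] 6^(6 + 1) + 6^6 + 1  →[6↦7]→  7^(7 + 1) + 7^7 + 1 = 6588345  −1 ⇒ G_5=6588344
G_5=6588344  [base 7] 7^(7 + 1) + 7^7  →[7↦8]→  8^(8 + 1) + 8^8 = 150994944  −1 ⇒ G_6=150994943
G_6=150994943  [base 8] 8^(8 + 1) + 7·8^7 + 7·8^6 + 7·8^5 + 7·8^4 + 7·8^3 + 7·8^2 + 7·8 + 7  →[8↦9]→  9^(9 + 1) + 7·9^7 + 7·9^6 + 7·9^5 + 7·9^4 + 7·9^3 + 7·9^2 + 7·9 + 7 = 3524450281  −1 ⇒ G_7=3524450280
G_7=3524450280  [base 9] 9^(9 + 1) + 7·9^7 + 7·9^6 + 7·9^5 + 7·9^4 + 7·9^3 + 7·9^2 + 7·9 + 6  →[9↦10]→  10^(10 + 1) + 7·10^7 + 7·10^6 + 7·10^5 + 7·10^4 + 7·10^3 + 7·10^2 + 7·10 + 6 = 100077777776  −1 ⇒ G_8=100077777775

15, 111, 1283, 18752, 326593, 6588344, 150994943, 3524450280, 100077777775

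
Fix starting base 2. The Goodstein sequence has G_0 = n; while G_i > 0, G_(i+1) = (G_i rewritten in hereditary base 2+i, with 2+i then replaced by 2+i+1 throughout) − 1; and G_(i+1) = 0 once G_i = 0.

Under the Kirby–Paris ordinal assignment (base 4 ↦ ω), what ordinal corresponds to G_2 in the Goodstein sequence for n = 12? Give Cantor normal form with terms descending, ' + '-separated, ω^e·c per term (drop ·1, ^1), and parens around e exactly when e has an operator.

ω^(ω + 1) + ω^2·2 + ω·2 + 1

base 2: 12 = 2^(2 + 1) + 2^2; at 3: 3^(3 + 1) + 3^3 = 108; next = 107
base 3: 107 = 3^(3 + 1) + 2·3^2 + 2·3 + 2; at 4: 4^(4 + 1) + 2·4^2 + 2·4 + 2 = 1066; next = 1065
base 4: 1065 = 4^(4 + 1) + 2·4^2 + 2·4 + 1; at 5: 5^(5 + 1) + 2·5^2 + 2·5 + 1 = 15686; next = 15685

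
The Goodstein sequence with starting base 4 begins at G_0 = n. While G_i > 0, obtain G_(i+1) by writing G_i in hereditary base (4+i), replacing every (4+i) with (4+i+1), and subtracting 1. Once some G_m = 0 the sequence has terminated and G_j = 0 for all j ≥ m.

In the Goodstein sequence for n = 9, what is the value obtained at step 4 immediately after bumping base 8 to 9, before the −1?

G_0=9  [base 4] 2·4 + 1  →[4↦5]→  2·5 + 1 = 11  −1 ⇒ G_1=10
G_1=10  [base 5] 2·5  →[5↦6]→  2·6 = 12  −1 ⇒ G_2=11
G_2=11  [base 6] 6 + 5  →[6↦7]→  7 + 5 = 12  −1 ⇒ G_3=11
G_3=11  [base 7] 7 + 4  →[7↦8]→  8 + 4 = 12  −1 ⇒ G_4=11
G_4=11  [base 8] 8 + 3  →[8↦9]→  9 + 3 = 12  −1 ⇒ G_5=11

12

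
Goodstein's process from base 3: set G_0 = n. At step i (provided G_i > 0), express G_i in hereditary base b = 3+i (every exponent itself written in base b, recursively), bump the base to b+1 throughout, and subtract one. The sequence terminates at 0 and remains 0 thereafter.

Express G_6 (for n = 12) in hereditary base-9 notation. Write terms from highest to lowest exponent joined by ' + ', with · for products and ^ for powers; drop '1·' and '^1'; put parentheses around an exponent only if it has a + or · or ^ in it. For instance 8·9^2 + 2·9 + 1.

(0) 12|_3 = 3^2 + 3 ↦ 4^2 + 4|_4 = 20 ⇒ 19
(1) 19|_4 = 4^2 + 3 ↦ 5^2 + 3|_5 = 28 ⇒ 27
(2) 27|_5 = 5^2 + 2 ↦ 6^2 + 2|_6 = 38 ⇒ 37
(3) 37|_6 = 6^2 + 1 ↦ 7^2 + 1|_7 = 50 ⇒ 49
(4) 49|_7 = 7^2 ↦ 8^2|_8 = 64 ⇒ 63
(5) 63|_8 = 7·8 + 7 ↦ 7·9 + 7|_9 = 70 ⇒ 69
(6) 69|_9 = 7·9 + 6 ↦ 7·10 + 6|_10 = 76 ⇒ 75

7·9 + 6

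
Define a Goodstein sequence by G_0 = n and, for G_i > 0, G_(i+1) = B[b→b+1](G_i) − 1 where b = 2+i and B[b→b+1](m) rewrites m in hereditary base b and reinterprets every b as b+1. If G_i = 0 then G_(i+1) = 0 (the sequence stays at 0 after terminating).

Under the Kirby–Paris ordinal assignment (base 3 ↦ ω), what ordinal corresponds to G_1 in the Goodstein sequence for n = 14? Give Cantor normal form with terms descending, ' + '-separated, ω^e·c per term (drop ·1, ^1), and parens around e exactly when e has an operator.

14 —HB2→ 2^(2 + 1) + 2^2 + 2 —bump→ 3^(3 + 1) + 3^3 + 3 = 111 —(−1)→ 110
110 —HB3→ 3^(3 + 1) + 3^3 + 2 —bump→ 4^(4 + 1) + 4^4 + 2 = 1282 —(−1)→ 1281

ω^(ω + 1) + ω^ω + 2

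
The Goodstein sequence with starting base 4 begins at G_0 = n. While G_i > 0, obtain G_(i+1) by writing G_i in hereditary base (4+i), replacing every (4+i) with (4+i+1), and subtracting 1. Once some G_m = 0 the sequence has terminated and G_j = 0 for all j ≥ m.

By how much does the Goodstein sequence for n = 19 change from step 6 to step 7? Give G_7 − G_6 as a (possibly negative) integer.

6

19 —HB4→ 4^2 + 3 —bump→ 5^2 + 3 = 28 —(−1)→ 27
27 —HB5→ 5^2 + 2 —bump→ 6^2 + 2 = 38 —(−1)→ 37
37 —HB6→ 6^2 + 1 —bump→ 7^2 + 1 = 50 —(−1)→ 49
49 —HB7→ 7^2 —bump→ 8^2 = 64 —(−1)→ 63
63 —HB8→ 7·8 + 7 —bump→ 7·9 + 7 = 70 —(−1)→ 69
69 —HB9→ 7·9 + 6 —bump→ 7·10 + 6 = 76 —(−1)→ 75
75 —HB10→ 7·10 + 5 —bump→ 7·11 + 5 = 82 —(−1)→ 81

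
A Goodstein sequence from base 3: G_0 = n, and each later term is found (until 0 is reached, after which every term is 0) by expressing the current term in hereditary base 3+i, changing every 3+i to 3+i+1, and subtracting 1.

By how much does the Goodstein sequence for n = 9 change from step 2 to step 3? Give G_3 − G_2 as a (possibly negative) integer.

2

(0) 9|_3 = 3^2 ↦ 4^2|_4 = 16 ⇒ 15
(1) 15|_4 = 3·4 + 3 ↦ 3·5 + 3|_5 = 18 ⇒ 17
(2) 17|_5 = 3·5 + 2 ↦ 3·6 + 2|_6 = 20 ⇒ 19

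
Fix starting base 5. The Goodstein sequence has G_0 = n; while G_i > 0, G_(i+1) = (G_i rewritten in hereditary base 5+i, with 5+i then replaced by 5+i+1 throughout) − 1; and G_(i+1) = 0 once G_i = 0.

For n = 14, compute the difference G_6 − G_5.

0

(0) 14|_5 = 2·5 + 4 ↦ 2·6 + 4|_6 = 16 ⇒ 15
(1) 15|_6 = 2·6 + 3 ↦ 2·7 + 3|_7 = 17 ⇒ 16
(2) 16|_7 = 2·7 + 2 ↦ 2·8 + 2|_8 = 18 ⇒ 17
(3) 17|_8 = 2·8 + 1 ↦ 2·9 + 1|_9 = 19 ⇒ 18
(4) 18|_9 = 2·9 ↦ 2·10|_10 = 20 ⇒ 19
(5) 19|_10 = 10 + 9 ↦ 11 + 9|_11 = 20 ⇒ 19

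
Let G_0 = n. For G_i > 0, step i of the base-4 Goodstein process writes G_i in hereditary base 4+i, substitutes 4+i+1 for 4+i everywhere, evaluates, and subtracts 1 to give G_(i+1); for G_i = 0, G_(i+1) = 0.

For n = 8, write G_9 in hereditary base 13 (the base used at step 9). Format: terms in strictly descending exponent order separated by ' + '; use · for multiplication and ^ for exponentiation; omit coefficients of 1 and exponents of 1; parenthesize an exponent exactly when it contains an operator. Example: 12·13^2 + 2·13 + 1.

6

G_0=8  [base 4] 2·4  →[4↦5]→  2·5 = 10  −1 ⇒ G_1=9
G_1=9  [base 5] 5 + 4  →[5↦6]→  6 + 4 = 10  −1 ⇒ G_2=9
G_2=9  [base 6] 6 + 3  →[6↦7]→  7 + 3 = 10  −1 ⇒ G_3=9
G_3=9  [base 7] 7 + 2  →[7↦8]→  8 + 2 = 10  −1 ⇒ G_4=9
G_4=9  [base 8] 8 + 1  →[8↦9]→  9 + 1 = 10  −1 ⇒ G_5=9
G_5=9  [base 9] 9  →[9↦10]→  10 = 10  −1 ⇒ G_6=9
G_6=9  [base 10] 9  →[10↦11]→  9 = 9  −1 ⇒ G_7=8
G_7=8  [base 11] 8  →[11↦12]→  8 = 8  −1 ⇒ G_8=7
G_8=7  [base 12] 7  →[12↦13]→  7 = 7  −1 ⇒ G_9=6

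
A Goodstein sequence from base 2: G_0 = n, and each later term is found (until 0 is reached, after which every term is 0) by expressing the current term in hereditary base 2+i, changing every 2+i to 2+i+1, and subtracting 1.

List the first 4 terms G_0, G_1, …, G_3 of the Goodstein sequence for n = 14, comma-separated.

14, 110, 1281, 18750

G_0=14  [base 2] 2^(2 + 1) + 2^2 + 2  →[2↦3]→  3^(3 + 1) + 3^3 + 3 = 111  −1 ⇒ G_1=110
G_1=110  [base 3] 3^(3 + 1) + 3^3 + 2  →[3↦4]→  4^(4 + 1) + 4^4 + 2 = 1282  −1 ⇒ G_2=1281
G_2=1281  [base 4] 4^(4 + 1) + 4^4 + 1  →[4↦5]→  5^(5 + 1) + 5^5 + 1 = 18751  −1 ⇒ G_3=18750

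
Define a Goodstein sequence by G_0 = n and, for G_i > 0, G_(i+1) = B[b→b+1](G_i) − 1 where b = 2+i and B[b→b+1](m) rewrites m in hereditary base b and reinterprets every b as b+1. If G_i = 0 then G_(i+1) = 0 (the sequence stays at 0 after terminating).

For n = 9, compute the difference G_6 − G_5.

47861573

base 2: 9 = 2^(2 + 1) + 1; at 3: 3^(3 + 1) + 1 = 82; next = 81
base 3: 81 = 3^(3 + 1); at 4: 4^(4 + 1) = 1024; next = 1023
base 4: 1023 = 3·4^4 + 3·4^3 + 3·4^2 + 3·4 + 3; at 5: 3·5^5 + 3·5^3 + 3·5^2 + 3·5 + 3 = 9843; next = 9842
base 5: 9842 = 3·5^5 + 3·5^3 + 3·5^2 + 3·5 + 2; at 6: 3·6^6 + 3·6^3 + 3·6^2 + 3·6 + 2 = 140744; next = 140743
base 6: 140743 = 3·6^6 + 3·6^3 + 3·6^2 + 3·6 + 1; at 7: 3·7^7 + 3·7^3 + 3·7^2 + 3·7 + 1 = 2471827; next = 2471826
base 7: 2471826 = 3·7^7 + 3·7^3 + 3·7^2 + 3·7; at 8: 3·8^8 + 3·8^3 + 3·8^2 + 3·8 = 50333400; next = 50333399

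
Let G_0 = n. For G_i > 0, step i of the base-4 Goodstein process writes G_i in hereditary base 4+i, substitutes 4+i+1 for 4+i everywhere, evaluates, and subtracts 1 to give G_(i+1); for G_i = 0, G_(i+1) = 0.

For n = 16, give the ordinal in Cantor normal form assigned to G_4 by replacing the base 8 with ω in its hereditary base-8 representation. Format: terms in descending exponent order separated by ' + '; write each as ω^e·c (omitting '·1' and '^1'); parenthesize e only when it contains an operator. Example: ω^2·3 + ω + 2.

ω·4 + 1

16 —HB4→ 4^2 —bump→ 5^2 = 25 —(−1)→ 24
24 —HB5→ 4·5 + 4 —bump→ 4·6 + 4 = 28 —(−1)→ 27
27 —HB6→ 4·6 + 3 —bump→ 4·7 + 3 = 31 —(−1)→ 30
30 —HB7→ 4·7 + 2 —bump→ 4·8 + 2 = 34 —(−1)→ 33
33 —HB8→ 4·8 + 1 —bump→ 4·9 + 1 = 37 —(−1)→ 36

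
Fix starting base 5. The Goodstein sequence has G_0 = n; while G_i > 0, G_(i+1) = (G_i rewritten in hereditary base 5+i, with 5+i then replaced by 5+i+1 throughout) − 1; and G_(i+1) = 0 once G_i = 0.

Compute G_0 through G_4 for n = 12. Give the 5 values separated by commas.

[0] 12 ≡ 2·5 + 2 (base 5). Lift 6: 14. −1: 13.
[1] 13 ≡ 2·6 + 1 (base 6). Lift 7: 15. −1: 14.
[2] 14 ≡ 2·7 (base 7). Lift 8: 16. −1: 15.
[3] 15 ≡ 8 + 7 (base 8). Lift 9: 16. −1: 15.

12, 13, 14, 15, 15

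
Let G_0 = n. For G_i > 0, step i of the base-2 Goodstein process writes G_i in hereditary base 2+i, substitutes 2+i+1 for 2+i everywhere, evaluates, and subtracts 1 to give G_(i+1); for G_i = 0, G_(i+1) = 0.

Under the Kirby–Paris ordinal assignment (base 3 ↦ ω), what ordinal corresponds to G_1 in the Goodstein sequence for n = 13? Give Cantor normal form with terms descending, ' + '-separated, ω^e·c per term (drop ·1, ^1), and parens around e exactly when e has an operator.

[0] 13 ≡ 2^(2 + 1) + 2^2 + 1 (base 2). Lift 3: 109. −1: 108.
[1] 108 ≡ 3^(3 + 1) + 3^3 (base 3). Lift 4: 1280. −1: 1279.

ω^(ω + 1) + ω^ω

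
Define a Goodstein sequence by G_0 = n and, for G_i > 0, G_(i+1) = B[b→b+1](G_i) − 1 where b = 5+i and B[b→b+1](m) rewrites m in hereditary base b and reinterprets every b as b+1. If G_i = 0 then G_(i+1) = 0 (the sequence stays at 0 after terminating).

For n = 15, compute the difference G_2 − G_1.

step 0: 15 = 3·5; sub 6 for 5: 3·6; = 18; G_1 = 18−1 = 17
step 1: 17 = 2·6 + 5; sub 7 for 6: 2·7 + 5; = 19; G_2 = 19−1 = 18

1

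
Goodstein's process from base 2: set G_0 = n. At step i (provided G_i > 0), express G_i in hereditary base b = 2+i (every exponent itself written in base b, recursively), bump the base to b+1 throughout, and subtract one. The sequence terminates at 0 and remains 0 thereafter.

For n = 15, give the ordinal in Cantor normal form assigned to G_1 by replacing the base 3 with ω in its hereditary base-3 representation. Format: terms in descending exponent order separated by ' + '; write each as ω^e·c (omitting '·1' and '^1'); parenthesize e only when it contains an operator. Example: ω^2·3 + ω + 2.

ω^(ω + 1) + ω^ω + ω

15 —HB2→ 2^(2 + 1) + 2^2 + 2 + 1 —bump→ 3^(3 + 1) + 3^3 + 3 + 1 = 112 —(−1)→ 111
111 —HB3→ 3^(3 + 1) + 3^3 + 3 —bump→ 4^(4 + 1) + 4^4 + 4 = 1284 —(−1)→ 1283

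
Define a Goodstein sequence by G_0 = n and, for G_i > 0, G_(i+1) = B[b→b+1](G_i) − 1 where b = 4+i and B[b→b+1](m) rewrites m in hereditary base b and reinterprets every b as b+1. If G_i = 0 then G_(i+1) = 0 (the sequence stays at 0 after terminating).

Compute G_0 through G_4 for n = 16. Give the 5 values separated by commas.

G_0 = 16. HB_4(16) = 4^2. Bump = 25. G_1 = 24.
G_1 = 24. HB_5(24) = 4·5 + 4. Bump = 28. G_2 = 27.
G_2 = 27. HB_6(27) = 4·6 + 3. Bump = 31. G_3 = 30.
G_3 = 30. HB_7(30) = 4·7 + 2. Bump = 34. G_4 = 33.

16, 24, 27, 30, 33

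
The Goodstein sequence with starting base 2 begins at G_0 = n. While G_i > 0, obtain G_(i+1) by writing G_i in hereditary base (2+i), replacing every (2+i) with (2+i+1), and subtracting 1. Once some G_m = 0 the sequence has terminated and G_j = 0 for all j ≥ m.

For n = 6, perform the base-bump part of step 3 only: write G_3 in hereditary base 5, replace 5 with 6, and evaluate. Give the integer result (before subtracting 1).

G_0=6  [base 2] 2^2 + 2  →[2↦3]→  3^3 + 3 = 30  −1 ⇒ G_1=29
G_1=29  [base 3] 3^3 + 2  →[3↦4]→  4^4 + 2 = 258  −1 ⇒ G_2=257
G_2=257  [base 4] 4^4 + 1  →[4↦5]→  5^5 + 1 = 3126  −1 ⇒ G_3=3125
G_3=3125  [base 5] 5^5  →[5↦6]→  6^6 = 46656  −1 ⇒ G_4=46655

46656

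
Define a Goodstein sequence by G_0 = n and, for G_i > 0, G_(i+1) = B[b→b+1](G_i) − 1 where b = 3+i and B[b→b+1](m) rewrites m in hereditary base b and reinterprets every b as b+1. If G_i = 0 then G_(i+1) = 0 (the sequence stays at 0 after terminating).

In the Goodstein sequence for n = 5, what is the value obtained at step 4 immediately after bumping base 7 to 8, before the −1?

4

5 —HB3→ 3 + 2 —bump→ 4 + 2 = 6 —(−1)→ 5
5 —HB4→ 4 + 1 —bump→ 5 + 1 = 6 —(−1)→ 5
5 —HB5→ 5 —bump→ 6 = 6 —(−1)→ 5
5 —HB6→ 5 —bump→ 5 = 5 —(−1)→ 4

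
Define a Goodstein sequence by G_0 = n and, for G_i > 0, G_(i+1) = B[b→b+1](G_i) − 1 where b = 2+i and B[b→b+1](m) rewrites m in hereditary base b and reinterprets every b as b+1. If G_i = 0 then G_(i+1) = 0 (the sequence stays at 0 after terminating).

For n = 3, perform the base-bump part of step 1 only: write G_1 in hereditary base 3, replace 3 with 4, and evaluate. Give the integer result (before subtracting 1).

4

(0) 3|_2 = 2 + 1 ↦ 3 + 1|_3 = 4 ⇒ 3
(1) 3|_3 = 3 ↦ 4|_4 = 4 ⇒ 3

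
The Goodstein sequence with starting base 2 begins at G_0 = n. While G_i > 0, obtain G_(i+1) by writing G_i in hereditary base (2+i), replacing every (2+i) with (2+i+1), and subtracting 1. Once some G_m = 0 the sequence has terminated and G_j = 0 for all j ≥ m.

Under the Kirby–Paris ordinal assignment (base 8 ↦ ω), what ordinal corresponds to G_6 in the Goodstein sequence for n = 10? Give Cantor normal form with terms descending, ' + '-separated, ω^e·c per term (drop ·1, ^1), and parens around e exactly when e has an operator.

ω^ω·5 + ω^5·5 + ω^4·5 + ω^3·5 + ω^2·5 + ω·5 + 3

(0) 10|_2 = 2^(2 + 1) + 2 ↦ 3^(3 + 1) + 3|_3 = 84 ⇒ 83
(1) 83|_3 = 3^(3 + 1) + 2 ↦ 4^(4 + 1) + 2|_4 = 1026 ⇒ 1025
(2) 1025|_4 = 4^(4 + 1) + 1 ↦ 5^(5 + 1) + 1|_5 = 15626 ⇒ 15625
(3) 15625|_5 = 5^(5 + 1) ↦ 6^(6 + 1)|_6 = 279936 ⇒ 279935
(4) 279935|_6 = 5·6^6 + 5·6^5 + 5·6^4 + 5·6^3 + 5·6^2 + 5·6 + 5 ↦ 5·7^7 + 5·7^5 + 5·7^4 + 5·7^3 + 5·7^2 + 5·7 + 5|_7 = 4215755 ⇒ 4215754
(5) 4215754|_7 = 5·7^7 + 5·7^5 + 5·7^4 + 5·7^3 + 5·7^2 + 5·7 + 4 ↦ 5·8^8 + 5·8^5 + 5·8^4 + 5·8^3 + 5·8^2 + 5·8 + 4|_8 = 84073324 ⇒ 84073323
(6) 84073323|_8 = 5·8^8 + 5·8^5 + 5·8^4 + 5·8^3 + 5·8^2 + 5·8 + 3 ↦ 5·9^9 + 5·9^5 + 5·9^4 + 5·9^3 + 5·9^2 + 5·9 + 3|_9 = 1937434593 ⇒ 1937434592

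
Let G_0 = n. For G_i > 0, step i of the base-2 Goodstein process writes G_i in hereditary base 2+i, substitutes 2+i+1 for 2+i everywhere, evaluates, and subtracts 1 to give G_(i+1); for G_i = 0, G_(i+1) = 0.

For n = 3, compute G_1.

3

G_0 = 3. HB_2(3) = 2 + 1. Bump = 4. G_1 = 3.
G_1 = 3. HB_3(3) = 3. Bump = 4. G_2 = 3.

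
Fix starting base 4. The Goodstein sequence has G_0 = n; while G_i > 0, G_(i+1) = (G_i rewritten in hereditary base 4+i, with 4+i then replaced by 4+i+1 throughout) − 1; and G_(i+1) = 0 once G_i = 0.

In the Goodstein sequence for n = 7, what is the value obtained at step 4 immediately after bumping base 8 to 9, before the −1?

7

[0] 7 ≡ 4 + 3 (base 4). Lift 5: 8. −1: 7.
[1] 7 ≡ 5 + 2 (base 5). Lift 6: 8. −1: 7.
[2] 7 ≡ 6 + 1 (base 6). Lift 7: 8. −1: 7.
[3] 7 ≡ 7 (base 7). Lift 8: 8. −1: 7.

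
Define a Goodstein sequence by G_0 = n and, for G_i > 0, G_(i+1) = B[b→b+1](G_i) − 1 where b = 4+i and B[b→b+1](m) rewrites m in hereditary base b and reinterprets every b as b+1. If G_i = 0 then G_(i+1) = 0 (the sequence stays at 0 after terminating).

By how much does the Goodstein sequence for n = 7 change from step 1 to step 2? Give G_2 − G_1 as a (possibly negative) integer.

0

step 0: 7 = 4 + 3; sub 5 for 4: 5 + 3; = 8; G_1 = 8−1 = 7
step 1: 7 = 5 + 2; sub 6 for 5: 6 + 2; = 8; G_2 = 8−1 = 7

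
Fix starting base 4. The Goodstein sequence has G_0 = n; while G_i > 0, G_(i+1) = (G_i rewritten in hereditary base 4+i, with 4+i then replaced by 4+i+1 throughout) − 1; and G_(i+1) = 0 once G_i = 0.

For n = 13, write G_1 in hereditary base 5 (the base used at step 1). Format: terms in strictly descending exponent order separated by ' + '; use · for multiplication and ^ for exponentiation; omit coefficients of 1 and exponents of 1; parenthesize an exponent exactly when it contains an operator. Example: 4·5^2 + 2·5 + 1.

3·5

[0] 13 ≡ 3·4 + 1 (base 4). Lift 5: 16. −1: 15.
[1] 15 ≡ 3·5 (base 5). Lift 6: 18. −1: 17.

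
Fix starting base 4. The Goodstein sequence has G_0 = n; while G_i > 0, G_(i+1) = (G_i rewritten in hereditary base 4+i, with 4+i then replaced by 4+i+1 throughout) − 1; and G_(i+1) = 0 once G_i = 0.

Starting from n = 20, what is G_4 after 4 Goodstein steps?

20 —HB4→ 4^2 + 4 —bump→ 5^2 + 5 = 30 —(−1)→ 29
29 —HB5→ 5^2 + 4 —bump→ 6^2 + 4 = 40 —(−1)→ 39
39 —HB6→ 6^2 + 3 —bump→ 7^2 + 3 = 52 —(−1)→ 51
51 —HB7→ 7^2 + 2 —bump→ 8^2 + 2 = 66 —(−1)→ 65
65 —HB8→ 8^2 + 1 —bump→ 9^2 + 1 = 82 —(−1)→ 81

65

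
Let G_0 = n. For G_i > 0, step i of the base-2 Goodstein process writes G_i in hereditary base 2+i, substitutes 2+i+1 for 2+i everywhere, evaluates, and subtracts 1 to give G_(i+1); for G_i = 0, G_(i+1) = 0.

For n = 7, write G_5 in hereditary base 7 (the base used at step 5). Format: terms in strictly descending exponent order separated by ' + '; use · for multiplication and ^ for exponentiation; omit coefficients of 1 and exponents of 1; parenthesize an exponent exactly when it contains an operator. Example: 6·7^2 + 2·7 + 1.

7^7

(0) 7|_2 = 2^2 + 2 + 1 ↦ 3^3 + 3 + 1|_3 = 31 ⇒ 30
(1) 30|_3 = 3^3 + 3 ↦ 4^4 + 4|_4 = 260 ⇒ 259
(2) 259|_4 = 4^4 + 3 ↦ 5^5 + 3|_5 = 3128 ⇒ 3127
(3) 3127|_5 = 5^5 + 2 ↦ 6^6 + 2|_6 = 46658 ⇒ 46657
(4) 46657|_6 = 6^6 + 1 ↦ 7^7 + 1|_7 = 823544 ⇒ 823543
(5) 823543|_7 = 7^7 ↦ 8^8|_8 = 16777216 ⇒ 16777215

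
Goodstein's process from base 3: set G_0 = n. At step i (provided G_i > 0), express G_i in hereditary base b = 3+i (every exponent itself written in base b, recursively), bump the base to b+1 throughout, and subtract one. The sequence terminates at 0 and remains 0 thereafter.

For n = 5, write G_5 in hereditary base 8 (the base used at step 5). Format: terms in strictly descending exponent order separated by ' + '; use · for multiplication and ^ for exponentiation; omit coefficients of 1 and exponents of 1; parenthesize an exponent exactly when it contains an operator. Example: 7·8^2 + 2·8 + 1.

3

[0] 5 ≡ 3 + 2 (base 3). Lift 4: 6. −1: 5.
[1] 5 ≡ 4 + 1 (base 4). Lift 5: 6. −1: 5.
[2] 5 ≡ 5 (base 5). Lift 6: 6. −1: 5.
[3] 5 ≡ 5 (base 6). Lift 7: 5. −1: 4.
[4] 4 ≡ 4 (base 7). Lift 8: 4. −1: 3.
[5] 3 ≡ 3 (base 8). Lift 9: 3. −1: 2.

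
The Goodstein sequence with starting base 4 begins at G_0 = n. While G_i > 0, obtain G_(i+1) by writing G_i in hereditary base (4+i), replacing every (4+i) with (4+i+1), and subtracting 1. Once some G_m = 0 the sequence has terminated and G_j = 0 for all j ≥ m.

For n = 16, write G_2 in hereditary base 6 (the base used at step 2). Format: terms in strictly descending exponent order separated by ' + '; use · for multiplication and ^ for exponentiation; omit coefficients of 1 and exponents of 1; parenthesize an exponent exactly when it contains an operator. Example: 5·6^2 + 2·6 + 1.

G_0=16  [base 4] 4^2  →[4↦5]→  5^2 = 25  −1 ⇒ G_1=24
G_1=24  [base 5] 4·5 + 4  →[5↦6]→  4·6 + 4 = 28  −1 ⇒ G_2=27
G_2=27  [base 6] 4·6 + 3  →[6↦7]→  4·7 + 3 = 31  −1 ⇒ G_3=30

4·6 + 3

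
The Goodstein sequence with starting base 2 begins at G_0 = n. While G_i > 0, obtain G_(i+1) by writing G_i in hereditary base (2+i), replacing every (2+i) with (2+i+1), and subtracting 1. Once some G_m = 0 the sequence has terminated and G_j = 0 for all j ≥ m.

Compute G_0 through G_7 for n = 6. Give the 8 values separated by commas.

[0] 6 ≡ 2^2 + 2 (base 2). Lift 3: 30. −1: 29.
[1] 29 ≡ 3^3 + 2 (base 3). Lift 4: 258. −1: 257.
[2] 257 ≡ 4^4 + 1 (base 4). Lift 5: 3126. −1: 3125.
[3] 3125 ≡ 5^5 (base 5). Lift 6: 46656. −1: 46655.
[4] 46655 ≡ 5·6^5 + 5·6^4 + 5·6^3 + 5·6^2 + 5·6 + 5 (base 6). Lift 7: 98040. −1: 98039.
[5] 98039 ≡ 5·7^5 + 5·7^4 + 5·7^3 + 5·7^2 + 5·7 + 4 (base 7). Lift 8: 187244. −1: 187243.
[6] 187243 ≡ 5·8^5 + 5·8^4 + 5·8^3 + 5·8^2 + 5·8 + 3 (base 8). Lift 9: 332148. −1: 332147.

6, 29, 257, 3125, 46655, 98039, 187243, 332147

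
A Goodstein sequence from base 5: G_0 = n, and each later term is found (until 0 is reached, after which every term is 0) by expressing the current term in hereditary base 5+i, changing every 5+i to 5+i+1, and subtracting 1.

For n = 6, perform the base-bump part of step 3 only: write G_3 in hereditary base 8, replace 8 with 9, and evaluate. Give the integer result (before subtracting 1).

5

(0) 6|_5 = 5 + 1 ↦ 6 + 1|_6 = 7 ⇒ 6
(1) 6|_6 = 6 ↦ 7|_7 = 7 ⇒ 6
(2) 6|_7 = 6 ↦ 6|_8 = 6 ⇒ 5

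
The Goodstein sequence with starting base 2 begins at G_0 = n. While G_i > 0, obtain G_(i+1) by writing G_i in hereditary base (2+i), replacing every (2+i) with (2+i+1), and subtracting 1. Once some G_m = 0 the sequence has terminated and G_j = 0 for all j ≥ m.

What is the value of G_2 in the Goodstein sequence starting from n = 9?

1023

G_0 = 9. HB_2(9) = 2^(2 + 1) + 1. Bump = 82. G_1 = 81.
G_1 = 81. HB_3(81) = 3^(3 + 1). Bump = 1024. G_2 = 1023.
G_2 = 1023. HB_4(1023) = 3·4^4 + 3·4^3 + 3·4^2 + 3·4 + 3. Bump = 9843. G_3 = 9842.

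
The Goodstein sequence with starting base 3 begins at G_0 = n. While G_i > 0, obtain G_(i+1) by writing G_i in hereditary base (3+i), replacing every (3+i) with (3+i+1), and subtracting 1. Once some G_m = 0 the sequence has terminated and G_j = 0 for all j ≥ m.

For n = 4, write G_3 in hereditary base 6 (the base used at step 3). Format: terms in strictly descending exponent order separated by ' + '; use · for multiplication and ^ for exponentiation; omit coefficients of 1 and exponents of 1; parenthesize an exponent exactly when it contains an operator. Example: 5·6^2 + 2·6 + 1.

i=0: 4 = 3 + 1 (b=3); 3→4: 4 + 1 = 5; 5−1 = 4
i=1: 4 = 4 (b=4); 4→5: 5 = 5; 5−1 = 4
i=2: 4 = 4 (b=5); 5→6: 4 = 4; 4−1 = 3

3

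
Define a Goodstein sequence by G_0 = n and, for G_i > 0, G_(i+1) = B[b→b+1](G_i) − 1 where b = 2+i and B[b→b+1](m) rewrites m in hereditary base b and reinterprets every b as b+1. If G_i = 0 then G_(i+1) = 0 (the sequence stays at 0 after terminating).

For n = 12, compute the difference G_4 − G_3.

264334

base 2: 12 = 2^(2 + 1) + 2^2; at 3: 3^(3 + 1) + 3^3 = 108; next = 107
base 3: 107 = 3^(3 + 1) + 2·3^2 + 2·3 + 2; at 4: 4^(4 + 1) + 2·4^2 + 2·4 + 2 = 1066; next = 1065
base 4: 1065 = 4^(4 + 1) + 2·4^2 + 2·4 + 1; at 5: 5^(5 + 1) + 2·5^2 + 2·5 + 1 = 15686; next = 15685
base 5: 15685 = 5^(5 + 1) + 2·5^2 + 2·5; at 6: 6^(6 + 1) + 2·6^2 + 2·6 = 280020; next = 280019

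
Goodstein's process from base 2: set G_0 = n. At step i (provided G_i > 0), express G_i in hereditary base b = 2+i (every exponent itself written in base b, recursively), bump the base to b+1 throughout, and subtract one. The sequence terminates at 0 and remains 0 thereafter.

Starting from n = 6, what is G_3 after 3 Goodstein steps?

(0) 6|_2 = 2^2 + 2 ↦ 3^3 + 3|_3 = 30 ⇒ 29
(1) 29|_3 = 3^3 + 2 ↦ 4^4 + 2|_4 = 258 ⇒ 257
(2) 257|_4 = 4^4 + 1 ↦ 5^5 + 1|_5 = 3126 ⇒ 3125
(3) 3125|_5 = 5^5 ↦ 6^6|_6 = 46656 ⇒ 46655

3125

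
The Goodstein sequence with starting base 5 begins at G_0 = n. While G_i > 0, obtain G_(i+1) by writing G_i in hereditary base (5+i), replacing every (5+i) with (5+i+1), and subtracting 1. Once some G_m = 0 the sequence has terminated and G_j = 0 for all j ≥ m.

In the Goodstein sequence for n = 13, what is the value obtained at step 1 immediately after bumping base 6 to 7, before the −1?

16

[0] 13 ≡ 2·5 + 3 (base 5). Lift 6: 15. −1: 14.
[1] 14 ≡ 2·6 + 2 (base 6). Lift 7: 16. −1: 15.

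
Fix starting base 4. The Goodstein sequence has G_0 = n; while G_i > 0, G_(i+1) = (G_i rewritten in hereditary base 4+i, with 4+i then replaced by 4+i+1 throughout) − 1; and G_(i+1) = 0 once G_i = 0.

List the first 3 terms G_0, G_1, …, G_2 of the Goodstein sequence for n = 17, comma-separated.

[0] 17 ≡ 4^2 + 1 (base 4). Lift 5: 26. −1: 25.
[1] 25 ≡ 5^2 (base 5). Lift 6: 36. −1: 35.

17, 25, 35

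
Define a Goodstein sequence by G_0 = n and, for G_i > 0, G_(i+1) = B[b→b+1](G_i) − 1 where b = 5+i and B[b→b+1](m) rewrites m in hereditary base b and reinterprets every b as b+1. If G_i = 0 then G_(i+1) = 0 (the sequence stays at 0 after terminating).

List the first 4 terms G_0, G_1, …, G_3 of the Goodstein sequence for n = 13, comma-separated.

i=0: 13 = 2·5 + 3 (b=5); 5→6: 2·6 + 3 = 15; 15−1 = 14
i=1: 14 = 2·6 + 2 (b=6); 6→7: 2·7 + 2 = 16; 16−1 = 15
i=2: 15 = 2·7 + 1 (b=7); 7→8: 2·8 + 1 = 17; 17−1 = 16

13, 14, 15, 16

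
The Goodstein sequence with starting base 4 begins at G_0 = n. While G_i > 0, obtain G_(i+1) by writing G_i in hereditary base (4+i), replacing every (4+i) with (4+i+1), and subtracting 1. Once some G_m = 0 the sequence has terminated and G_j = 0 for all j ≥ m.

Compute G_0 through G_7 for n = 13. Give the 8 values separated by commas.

step 0: 13 = 3·4 + 1; sub 5 for 4: 3·5 + 1; = 16; G_1 = 16−1 = 15
step 1: 15 = 3·5; sub 6 for 5: 3·6; = 18; G_2 = 18−1 = 17
step 2: 17 = 2·6 + 5; sub 7 for 6: 2·7 + 5; = 19; G_3 = 19−1 = 18
step 3: 18 = 2·7 + 4; sub 8 for 7: 2·8 + 4; = 20; G_4 = 20−1 = 19
step 4: 19 = 2·8 + 3; sub 9 for 8: 2·9 + 3; = 21; G_5 = 21−1 = 20
step 5: 20 = 2·9 + 2; sub 10 for 9: 2·10 + 2; = 22; G_6 = 22−1 = 21
step 6: 21 = 2·10 + 1; sub 11 for 10: 2·11 + 1; = 23; G_7 = 23−1 = 22

13, 15, 17, 18, 19, 20, 21, 22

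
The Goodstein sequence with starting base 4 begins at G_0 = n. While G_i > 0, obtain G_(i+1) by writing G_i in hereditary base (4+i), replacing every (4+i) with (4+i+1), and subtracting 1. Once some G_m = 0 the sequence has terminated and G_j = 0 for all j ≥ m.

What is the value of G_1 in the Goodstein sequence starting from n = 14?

[0] 14 ≡ 3·4 + 2 (base 4). Lift 5: 17. −1: 16.
[1] 16 ≡ 3·5 + 1 (base 5). Lift 6: 19. −1: 18.

16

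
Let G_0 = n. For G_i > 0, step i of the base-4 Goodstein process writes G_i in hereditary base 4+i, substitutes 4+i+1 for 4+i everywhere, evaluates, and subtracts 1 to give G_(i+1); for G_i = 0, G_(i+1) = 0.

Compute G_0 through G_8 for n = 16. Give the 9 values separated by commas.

G_0 = 16. HB_4(16) = 4^2. Bump = 25. G_1 = 24.
G_1 = 24. HB_5(24) = 4·5 + 4. Bump = 28. G_2 = 27.
G_2 = 27. HB_6(27) = 4·6 + 3. Bump = 31. G_3 = 30.
G_3 = 30. HB_7(30) = 4·7 + 2. Bump = 34. G_4 = 33.
G_4 = 33. HB_8(33) = 4·8 + 1. Bump = 37. G_5 = 36.
G_5 = 36. HB_9(36) = 4·9. Bump = 40. G_6 = 39.
G_6 = 39. HB_10(39) = 3·10 + 9. Bump = 42. G_7 = 41.
G_7 = 41. HB_11(41) = 3·11 + 8. Bump = 44. G_8 = 43.

16, 24, 27, 30, 33, 36, 39, 41, 43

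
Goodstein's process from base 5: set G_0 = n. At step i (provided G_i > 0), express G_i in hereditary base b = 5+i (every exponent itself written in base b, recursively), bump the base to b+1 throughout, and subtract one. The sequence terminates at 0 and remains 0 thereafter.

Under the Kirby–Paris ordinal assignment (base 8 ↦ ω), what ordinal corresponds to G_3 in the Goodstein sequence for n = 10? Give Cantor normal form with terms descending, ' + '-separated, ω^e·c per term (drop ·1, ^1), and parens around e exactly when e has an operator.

ω + 3

base 5: 10 = 2·5; at 6: 2·6 = 12; next = 11
base 6: 11 = 6 + 5; at 7: 7 + 5 = 12; next = 11
base 7: 11 = 7 + 4; at 8: 8 + 4 = 12; next = 11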